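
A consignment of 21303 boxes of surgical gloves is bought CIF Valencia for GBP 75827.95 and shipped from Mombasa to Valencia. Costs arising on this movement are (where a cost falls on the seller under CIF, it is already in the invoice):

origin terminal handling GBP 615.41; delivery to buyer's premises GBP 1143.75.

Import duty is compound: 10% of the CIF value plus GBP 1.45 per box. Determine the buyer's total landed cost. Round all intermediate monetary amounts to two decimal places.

CIF: the seller pays costs through ocean freight and marine insurance to the destination port.
Already in the invoice (seller's account under CIF): origin terminal — exclude.
The CIF price already equals the CIF value: 75827.95
Ad valorem component: 75827.95 × 10% = 7582.80
Specific component: 21303 × 1.45 = 30889.35
Import duty = 7582.80 + 30889.35 = 38472.15
Buyer bears: delivery 1143.75 + duty 38472.15 = 39615.90
Landed cost = invoice 75827.95 + 39615.90 = 115443.85

Total landed cost: GBP 115443.85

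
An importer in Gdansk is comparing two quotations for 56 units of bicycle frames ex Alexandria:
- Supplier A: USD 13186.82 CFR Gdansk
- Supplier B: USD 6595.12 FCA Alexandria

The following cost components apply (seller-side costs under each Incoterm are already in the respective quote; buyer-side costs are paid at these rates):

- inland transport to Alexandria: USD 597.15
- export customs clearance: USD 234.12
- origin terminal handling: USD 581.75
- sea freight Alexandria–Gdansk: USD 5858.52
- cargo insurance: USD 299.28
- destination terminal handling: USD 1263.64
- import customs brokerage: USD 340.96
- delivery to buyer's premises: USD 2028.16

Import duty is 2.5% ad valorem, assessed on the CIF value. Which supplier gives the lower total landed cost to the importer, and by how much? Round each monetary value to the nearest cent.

Supplier A (CFR):
CIF value = CFR price + insurance = 13186.82 + 299.28 = 13486.10
Import duty = 13486.10 × 2.5% = 337.15
Buyer bears (A): 299.28 + 1263.64 + 340.96 + 2028.16 = 3932.04
Landed cost (A) = invoice 13186.82 + 3932.04 + duty 337.15 = 17456.01
Supplier B (FCA):
CIF value = FCA price + origin terminal + freight + insurance = 6595.12 + 581.75 + 5858.52 + 299.28 = 13334.67
Import duty = 13334.67 × 2.5% = 333.37
Buyer bears (B): 581.75 + 5858.52 + 299.28 + 1263.64 + 340.96 + 2028.16 = 10372.31
Landed cost (B) = invoice 6595.12 + 10372.31 + duty 333.37 = 17300.80
Difference = |17456.01 − 17300.80| = 155.21

Supplier B is cheaper by USD 155.21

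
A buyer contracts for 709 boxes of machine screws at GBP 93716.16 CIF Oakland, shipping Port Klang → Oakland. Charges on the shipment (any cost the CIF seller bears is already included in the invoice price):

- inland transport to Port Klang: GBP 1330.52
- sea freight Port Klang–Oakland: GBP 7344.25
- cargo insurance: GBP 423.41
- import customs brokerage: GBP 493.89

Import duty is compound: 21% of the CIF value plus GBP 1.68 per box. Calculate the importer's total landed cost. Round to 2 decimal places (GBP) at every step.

CIF: the seller pays costs through ocean freight and marine insurance to the destination port.
Already in the invoice (seller's account under CIF): inland to port, freight, insurance — exclude.
The CIF price already equals the CIF value: 93716.16
Ad valorem component: 93716.16 × 21% = 19680.39
Specific component: 709 × 1.68 = 1191.12
Import duty = 19680.39 + 1191.12 = 20871.51
Buyer bears: brokerage 493.89 + duty 20871.51 = 21365.40
Landed cost = invoice 93716.16 + 21365.40 = 115081.56

Total landed cost: GBP 115081.56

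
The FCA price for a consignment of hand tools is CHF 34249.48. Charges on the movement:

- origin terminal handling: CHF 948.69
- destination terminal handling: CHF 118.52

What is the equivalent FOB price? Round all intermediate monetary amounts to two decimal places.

Not relevant to the conversion: destination terminal — on the buyer under both terms; not part of either seller's price.
From FCA to FOB, the seller additionally bears: origin terminal.
FOB price = 34249.48 + 948.69 = 35198.17

FOB price: CHF 35198.17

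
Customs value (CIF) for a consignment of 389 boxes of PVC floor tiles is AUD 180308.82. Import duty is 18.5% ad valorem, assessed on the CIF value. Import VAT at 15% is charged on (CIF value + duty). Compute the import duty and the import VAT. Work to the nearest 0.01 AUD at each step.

Import duty: AUD 33357.13; import VAT: AUD 32049.89

Import duty = 180308.82 × 18.5% = 33357.13
VAT base = CIF + duty = 180308.82 + 33357.13 = 213665.95
Import VAT = 213665.95 × 15% = 32049.89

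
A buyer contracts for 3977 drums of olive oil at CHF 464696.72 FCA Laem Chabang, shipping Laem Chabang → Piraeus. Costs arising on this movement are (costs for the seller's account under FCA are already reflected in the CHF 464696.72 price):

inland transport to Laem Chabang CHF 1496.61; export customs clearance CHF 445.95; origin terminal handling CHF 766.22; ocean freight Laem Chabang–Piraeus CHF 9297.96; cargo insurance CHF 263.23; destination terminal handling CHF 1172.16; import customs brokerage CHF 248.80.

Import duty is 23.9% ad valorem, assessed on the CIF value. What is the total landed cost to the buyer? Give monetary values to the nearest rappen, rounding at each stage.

Total landed cost: CHF 589975.86

FCA: the seller delivers export-cleared goods to the carrier; the buyer bears costs from that point.
Already in the invoice (seller's account under FCA): inland to port, export clearance — exclude.
CIF value = FCA price + origin terminal + freight + insurance = 464696.72 + 766.22 + 9297.96 + 263.23 = 475024.13
Import duty = 475024.13 × 23.9% = 113530.77
Buyer bears: origin terminal 766.22 + freight 9297.96 + insurance 263.23 + destination terminal 1172.16 + brokerage 248.80 + duty 113530.77 = 125279.14
Landed cost = invoice 464696.72 + 125279.14 = 589975.86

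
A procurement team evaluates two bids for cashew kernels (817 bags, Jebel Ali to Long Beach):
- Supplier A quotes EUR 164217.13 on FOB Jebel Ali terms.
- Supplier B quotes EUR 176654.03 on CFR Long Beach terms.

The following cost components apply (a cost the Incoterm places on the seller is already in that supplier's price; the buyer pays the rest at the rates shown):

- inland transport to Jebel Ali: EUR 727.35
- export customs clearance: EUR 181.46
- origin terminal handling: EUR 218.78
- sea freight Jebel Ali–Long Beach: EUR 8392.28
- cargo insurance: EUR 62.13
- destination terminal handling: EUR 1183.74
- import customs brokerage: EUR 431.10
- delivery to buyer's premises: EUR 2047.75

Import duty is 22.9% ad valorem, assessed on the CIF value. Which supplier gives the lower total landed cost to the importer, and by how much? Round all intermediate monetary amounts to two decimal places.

Supplier A is cheaper by EUR 4970.84

Supplier A (FOB):
CIF value = FOB price + freight + insurance = 164217.13 + 8392.28 + 62.13 = 172671.54
Import duty = 172671.54 × 22.9% = 39541.78
Buyer bears (A): 8392.28 + 62.13 + 1183.74 + 431.10 + 2047.75 = 12117.00
Landed cost (A) = invoice 164217.13 + 12117.00 + duty 39541.78 = 215875.91
Supplier B (CFR):
CIF value = CFR price + insurance = 176654.03 + 62.13 = 176716.16
Import duty = 176716.16 × 22.9% = 40468.00
Buyer bears (B): 62.13 + 1183.74 + 431.10 + 2047.75 = 3724.72
Landed cost (B) = invoice 176654.03 + 3724.72 + duty 40468.00 = 220846.75
Difference = |215875.91 − 220846.75| = 4970.84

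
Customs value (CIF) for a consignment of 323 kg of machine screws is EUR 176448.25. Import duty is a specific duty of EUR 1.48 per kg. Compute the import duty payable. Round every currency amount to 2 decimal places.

Import duty: EUR 478.04

Import duty = 323 × 1.48 = 478.04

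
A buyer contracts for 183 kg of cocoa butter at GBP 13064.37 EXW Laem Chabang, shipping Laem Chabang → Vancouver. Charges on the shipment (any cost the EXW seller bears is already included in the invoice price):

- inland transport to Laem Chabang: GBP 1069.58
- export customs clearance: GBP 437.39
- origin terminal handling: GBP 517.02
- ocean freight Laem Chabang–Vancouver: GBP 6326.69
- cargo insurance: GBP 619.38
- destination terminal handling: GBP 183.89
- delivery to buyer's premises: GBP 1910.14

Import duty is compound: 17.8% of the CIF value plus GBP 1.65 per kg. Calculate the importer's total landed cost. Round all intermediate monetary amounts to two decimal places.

EXW: the seller makes goods available at their premises; the buyer bears all onward costs.
CIF value = EXW price + inland to port + export clearance + origin terminal + freight + insurance = 13064.37 + 1069.58 + 437.39 + 517.02 + 6326.69 + 619.38 = 22034.43
Ad valorem component: 22034.43 × 17.8% = 3922.13
Specific component: 183 × 1.65 = 301.95
Import duty = 3922.13 + 301.95 = 4224.08
Buyer bears: inland to port 1069.58 + export clearance 437.39 + origin terminal 517.02 + freight 6326.69 + insurance 619.38 + destination terminal 183.89 + delivery 1910.14 + duty 4224.08 = 15288.17
Landed cost = invoice 13064.37 + 15288.17 = 28352.54

Total landed cost: GBP 28352.54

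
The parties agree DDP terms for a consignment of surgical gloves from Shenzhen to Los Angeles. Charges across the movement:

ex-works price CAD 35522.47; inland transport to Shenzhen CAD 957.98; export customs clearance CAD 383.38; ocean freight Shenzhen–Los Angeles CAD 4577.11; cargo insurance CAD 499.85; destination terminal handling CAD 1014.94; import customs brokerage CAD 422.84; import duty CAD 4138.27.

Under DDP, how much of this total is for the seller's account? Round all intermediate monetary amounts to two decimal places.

Seller's account: CAD 47516.84

DDP: the seller bears all costs including import duty.
Seller's account: goods 35522.47 + inland to port 957.98 + export clearance 383.38 + freight 4577.11 + insurance 499.85 + destination terminal 1014.94 + brokerage 422.84 + duty 4138.27 = 47516.84
Buyer's account: 0.00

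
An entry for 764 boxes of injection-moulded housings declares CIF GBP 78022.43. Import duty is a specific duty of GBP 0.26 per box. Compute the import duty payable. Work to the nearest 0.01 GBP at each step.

Import duty: GBP 198.64

Import duty = 764 × 0.26 = 198.64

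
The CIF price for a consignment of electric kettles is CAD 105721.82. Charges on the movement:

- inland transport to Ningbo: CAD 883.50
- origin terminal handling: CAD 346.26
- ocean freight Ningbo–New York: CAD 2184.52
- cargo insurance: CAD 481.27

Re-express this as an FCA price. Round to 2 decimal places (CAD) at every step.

FCA price: CAD 102709.77

Not relevant to the conversion: inland to port — on the seller under both CIF and FCA; already in the CIF price and stays in the FCA price.
From CIF to FCA, the seller no longer bears: origin terminal, freight, insurance.
FCA price = 105721.82 − 346.26 − 2184.52 − 481.27 = 102709.77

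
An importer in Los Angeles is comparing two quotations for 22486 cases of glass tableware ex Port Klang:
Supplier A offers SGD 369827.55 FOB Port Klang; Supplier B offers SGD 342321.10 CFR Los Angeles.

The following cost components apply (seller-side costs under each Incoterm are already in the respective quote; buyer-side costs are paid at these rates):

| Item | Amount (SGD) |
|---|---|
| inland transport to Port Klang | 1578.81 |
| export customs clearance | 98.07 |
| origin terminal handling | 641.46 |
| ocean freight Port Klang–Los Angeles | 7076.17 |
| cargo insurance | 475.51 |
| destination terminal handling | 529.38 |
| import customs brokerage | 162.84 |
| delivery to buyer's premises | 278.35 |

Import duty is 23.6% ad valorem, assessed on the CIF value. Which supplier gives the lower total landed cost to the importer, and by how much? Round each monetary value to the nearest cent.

Supplier A (FOB):
CIF value = FOB price + freight + insurance = 369827.55 + 7076.17 + 475.51 = 377379.23
Import duty = 377379.23 × 23.6% = 89061.50
Buyer bears (A): 7076.17 + 475.51 + 529.38 + 162.84 + 278.35 = 8522.25
Landed cost (A) = invoice 369827.55 + 8522.25 + duty 89061.50 = 467411.30
Supplier B (CFR):
CIF value = CFR price + insurance = 342321.10 + 475.51 = 342796.61
Import duty = 342796.61 × 23.6% = 80900.00
Buyer bears (B): 475.51 + 529.38 + 162.84 + 278.35 = 1446.08
Landed cost (B) = invoice 342321.10 + 1446.08 + duty 80900.00 = 424667.18
Difference = |467411.30 − 424667.18| = 42744.12

Supplier B is cheaper by SGD 42744.12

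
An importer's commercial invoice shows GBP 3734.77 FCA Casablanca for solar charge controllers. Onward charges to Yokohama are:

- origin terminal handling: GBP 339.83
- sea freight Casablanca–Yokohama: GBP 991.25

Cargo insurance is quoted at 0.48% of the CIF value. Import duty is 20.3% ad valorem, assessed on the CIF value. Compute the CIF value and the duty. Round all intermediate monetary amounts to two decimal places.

CIF value: GBP 5090.28; import duty: GBP 1033.33

Let C be the CIF value. C = FCA price + pre-shipment costs + freight + 0.48% × C
C − 0.48% × C = 3734.77 + 339.83 + 991.25
0.9952 × C = 5065.85
C = 5065.85 / 0.9952 = 5090.28
Insurance premium = 0.48% × 5090.28 = 24.43
Import duty = 5090.28 × 20.3% = 1033.33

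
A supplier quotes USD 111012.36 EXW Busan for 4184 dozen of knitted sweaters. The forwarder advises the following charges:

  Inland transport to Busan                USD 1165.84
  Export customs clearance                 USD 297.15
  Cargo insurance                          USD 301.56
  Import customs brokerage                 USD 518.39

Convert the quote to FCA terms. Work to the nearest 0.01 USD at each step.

Not relevant to the conversion: brokerage, insurance — on the buyer under both terms; not part of either seller's price.
From EXW to FCA, the seller additionally bears: inland to port, export clearance.
FCA price = 111012.36 + 1165.84 + 297.15 = 112475.35

FCA price: USD 112475.35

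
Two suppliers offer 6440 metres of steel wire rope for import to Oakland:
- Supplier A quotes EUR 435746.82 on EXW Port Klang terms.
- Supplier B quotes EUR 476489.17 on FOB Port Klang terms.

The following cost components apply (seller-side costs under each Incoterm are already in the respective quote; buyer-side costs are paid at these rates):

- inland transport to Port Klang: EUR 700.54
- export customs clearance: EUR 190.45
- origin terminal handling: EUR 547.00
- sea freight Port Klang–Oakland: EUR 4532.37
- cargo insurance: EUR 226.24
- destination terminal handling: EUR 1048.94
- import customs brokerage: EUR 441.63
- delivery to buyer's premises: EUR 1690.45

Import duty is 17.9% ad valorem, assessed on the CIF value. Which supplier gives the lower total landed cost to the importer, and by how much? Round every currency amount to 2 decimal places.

Supplier A is cheaper by EUR 46339.84

Supplier A (EXW):
CIF value = EXW price + inland to port + export clearance + origin terminal + freight + insurance = 435746.82 + 700.54 + 190.45 + 547.00 + 4532.37 + 226.24 = 441943.42
Import duty = 441943.42 × 17.9% = 79107.87
Buyer bears (A): 700.54 + 190.45 + 547.00 + 4532.37 + 226.24 + 1048.94 + 441.63 + 1690.45 = 9377.62
Landed cost (A) = invoice 435746.82 + 9377.62 + duty 79107.87 = 524232.31
Supplier B (FOB):
CIF value = FOB price + freight + insurance = 476489.17 + 4532.37 + 226.24 = 481247.78
Import duty = 481247.78 × 17.9% = 86143.35
Buyer bears (B): 4532.37 + 226.24 + 1048.94 + 441.63 + 1690.45 = 7939.63
Landed cost (B) = invoice 476489.17 + 7939.63 + duty 86143.35 = 570572.15
Difference = |524232.31 − 570572.15| = 46339.84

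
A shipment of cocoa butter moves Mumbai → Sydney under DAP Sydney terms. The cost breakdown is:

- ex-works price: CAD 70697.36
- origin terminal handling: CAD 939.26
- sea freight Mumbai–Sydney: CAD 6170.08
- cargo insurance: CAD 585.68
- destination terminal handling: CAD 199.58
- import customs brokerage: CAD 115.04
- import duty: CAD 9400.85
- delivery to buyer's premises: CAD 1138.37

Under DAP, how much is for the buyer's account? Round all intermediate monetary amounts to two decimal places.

Buyer's account: CAD 9515.89

DAP: the seller bears all costs to the named destination except import duty and clearance.
Seller's account: goods 70697.36 + origin terminal 939.26 + freight 6170.08 + insurance 585.68 + destination terminal 199.58 + delivery 1138.37 = 79730.33
Buyer's account: brokerage 115.04 + duty 9400.85 = 9515.89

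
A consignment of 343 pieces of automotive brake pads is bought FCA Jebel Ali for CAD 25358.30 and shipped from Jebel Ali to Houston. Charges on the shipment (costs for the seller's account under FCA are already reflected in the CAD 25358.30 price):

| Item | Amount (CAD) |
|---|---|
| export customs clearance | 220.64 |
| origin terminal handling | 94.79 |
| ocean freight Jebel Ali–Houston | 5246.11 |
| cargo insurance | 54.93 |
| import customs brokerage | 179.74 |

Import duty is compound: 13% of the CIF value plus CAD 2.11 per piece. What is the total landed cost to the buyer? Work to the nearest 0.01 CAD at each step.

Total landed cost: CAD 35655.64

FCA: the seller delivers export-cleared goods to the carrier; the buyer bears costs from that point.
Already in the invoice (seller's account under FCA): export clearance — exclude.
CIF value = FCA price + origin terminal + freight + insurance = 25358.30 + 94.79 + 5246.11 + 54.93 = 30754.13
Ad valorem component: 30754.13 × 13% = 3998.04
Specific component: 343 × 2.11 = 723.73
Import duty = 3998.04 + 723.73 = 4721.77
Buyer bears: origin terminal 94.79 + freight 5246.11 + insurance 54.93 + brokerage 179.74 + duty 4721.77 = 10297.34
Landed cost = invoice 25358.30 + 10297.34 = 35655.64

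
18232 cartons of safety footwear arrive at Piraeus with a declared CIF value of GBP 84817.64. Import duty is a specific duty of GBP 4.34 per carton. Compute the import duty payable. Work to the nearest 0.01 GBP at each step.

Import duty = 18232 × 4.34 = 79126.88

Import duty: GBP 79126.88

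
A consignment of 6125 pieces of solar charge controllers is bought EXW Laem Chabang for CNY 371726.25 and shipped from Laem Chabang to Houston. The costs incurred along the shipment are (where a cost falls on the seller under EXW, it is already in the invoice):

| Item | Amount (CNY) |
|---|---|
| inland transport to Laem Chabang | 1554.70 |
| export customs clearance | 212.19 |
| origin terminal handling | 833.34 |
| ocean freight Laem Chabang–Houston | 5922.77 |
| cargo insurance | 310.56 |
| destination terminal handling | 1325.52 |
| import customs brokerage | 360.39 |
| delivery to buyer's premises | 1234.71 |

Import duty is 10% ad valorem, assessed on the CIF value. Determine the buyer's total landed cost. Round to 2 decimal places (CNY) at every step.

EXW: the seller makes goods available at their premises; the buyer bears all onward costs.
CIF value = EXW price + inland to port + export clearance + origin terminal + freight + insurance = 371726.25 + 1554.70 + 212.19 + 833.34 + 5922.77 + 310.56 = 380559.81
Import duty = 380559.81 × 10% = 38055.98
Buyer bears: inland to port 1554.70 + export clearance 212.19 + origin terminal 833.34 + freight 5922.77 + insurance 310.56 + destination terminal 1325.52 + brokerage 360.39 + delivery 1234.71 + duty 38055.98 = 49810.16
Landed cost = invoice 371726.25 + 49810.16 = 421536.41

Total landed cost: CNY 421536.41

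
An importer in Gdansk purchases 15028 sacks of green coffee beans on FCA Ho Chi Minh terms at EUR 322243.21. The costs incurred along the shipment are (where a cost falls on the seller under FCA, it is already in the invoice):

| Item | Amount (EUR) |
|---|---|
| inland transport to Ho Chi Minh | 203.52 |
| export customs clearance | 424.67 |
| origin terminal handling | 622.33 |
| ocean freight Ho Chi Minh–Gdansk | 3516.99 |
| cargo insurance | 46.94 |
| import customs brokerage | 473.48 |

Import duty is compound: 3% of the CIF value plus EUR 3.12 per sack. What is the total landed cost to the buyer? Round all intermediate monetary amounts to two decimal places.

Total landed cost: EUR 383583.19

FCA: the seller delivers export-cleared goods to the carrier; the buyer bears costs from that point.
Already in the invoice (seller's account under FCA): inland to port, export clearance — exclude.
CIF value = FCA price + origin terminal + freight + insurance = 322243.21 + 622.33 + 3516.99 + 46.94 = 326429.47
Ad valorem component: 326429.47 × 3% = 9792.88
Specific component: 15028 × 3.12 = 46887.36
Import duty = 9792.88 + 46887.36 = 56680.24
Buyer bears: origin terminal 622.33 + freight 3516.99 + insurance 46.94 + brokerage 473.48 + duty 56680.24 = 61339.98
Landed cost = invoice 322243.21 + 61339.98 = 383583.19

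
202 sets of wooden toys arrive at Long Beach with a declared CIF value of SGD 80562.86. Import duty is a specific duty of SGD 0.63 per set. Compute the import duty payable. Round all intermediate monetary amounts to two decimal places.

Import duty: SGD 127.26

Import duty = 202 × 0.63 = 127.26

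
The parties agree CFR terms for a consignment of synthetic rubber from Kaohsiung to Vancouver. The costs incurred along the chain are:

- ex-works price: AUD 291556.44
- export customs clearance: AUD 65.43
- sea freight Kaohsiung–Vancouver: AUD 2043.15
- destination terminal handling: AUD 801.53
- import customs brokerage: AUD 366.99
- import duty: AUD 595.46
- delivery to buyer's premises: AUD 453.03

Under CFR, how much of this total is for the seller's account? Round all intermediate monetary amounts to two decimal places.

CFR: the seller pays costs through ocean freight to the destination port, but not insurance.
Seller's account: goods 291556.44 + export clearance 65.43 + freight 2043.15 = 293665.02
Buyer's account: destination terminal 801.53 + brokerage 366.99 + duty 595.46 + delivery 453.03 = 2217.01

Seller's account: AUD 293665.02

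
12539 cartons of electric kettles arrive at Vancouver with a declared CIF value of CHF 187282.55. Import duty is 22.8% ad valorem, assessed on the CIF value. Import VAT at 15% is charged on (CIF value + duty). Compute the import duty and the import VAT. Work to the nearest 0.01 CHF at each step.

Import duty = 187282.55 × 22.8% = 42700.42
VAT base = CIF + duty = 187282.55 + 42700.42 = 229982.97
Import VAT = 229982.97 × 15% = 34497.45

Import duty: CHF 42700.42; import VAT: CHF 34497.45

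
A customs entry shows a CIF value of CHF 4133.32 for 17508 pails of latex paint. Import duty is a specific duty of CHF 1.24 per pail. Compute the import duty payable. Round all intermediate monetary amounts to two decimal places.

Import duty: CHF 21709.92

Import duty = 17508 × 1.24 = 21709.92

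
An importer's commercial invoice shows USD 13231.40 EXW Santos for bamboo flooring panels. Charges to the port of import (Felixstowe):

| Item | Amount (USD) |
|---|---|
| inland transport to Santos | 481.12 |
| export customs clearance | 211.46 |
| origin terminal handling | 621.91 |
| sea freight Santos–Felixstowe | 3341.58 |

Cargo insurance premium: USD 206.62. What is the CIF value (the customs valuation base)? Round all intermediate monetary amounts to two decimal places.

CIF = EXW price + pre-shipment costs + freight + insurance
CIF = 13231.40 + 481.12 + 211.46 + 621.91 + 3341.58 + 206.62 = 18094.09

CIF value: USD 18094.09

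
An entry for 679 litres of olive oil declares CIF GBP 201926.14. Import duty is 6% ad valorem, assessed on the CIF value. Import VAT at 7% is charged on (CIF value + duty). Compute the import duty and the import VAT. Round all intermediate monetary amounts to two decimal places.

Import duty = 201926.14 × 6% = 12115.57
VAT base = CIF + duty = 201926.14 + 12115.57 = 214041.71
Import VAT = 214041.71 × 7% = 14982.92

Import duty: GBP 12115.57; import VAT: GBP 14982.92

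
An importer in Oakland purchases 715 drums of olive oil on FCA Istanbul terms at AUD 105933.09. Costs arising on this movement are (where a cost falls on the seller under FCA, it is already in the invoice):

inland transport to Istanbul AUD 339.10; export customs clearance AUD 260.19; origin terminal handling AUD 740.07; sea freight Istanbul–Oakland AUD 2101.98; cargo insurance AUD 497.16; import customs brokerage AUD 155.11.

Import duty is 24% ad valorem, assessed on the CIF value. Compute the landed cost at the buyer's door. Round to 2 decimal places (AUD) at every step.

FCA: the seller delivers export-cleared goods to the carrier; the buyer bears costs from that point.
Already in the invoice (seller's account under FCA): inland to port, export clearance — exclude.
CIF value = FCA price + origin terminal + freight + insurance = 105933.09 + 740.07 + 2101.98 + 497.16 = 109272.30
Import duty = 109272.30 × 24% = 26225.35
Buyer bears: origin terminal 740.07 + freight 2101.98 + insurance 497.16 + brokerage 155.11 + duty 26225.35 = 29719.67
Landed cost = invoice 105933.09 + 29719.67 = 135652.76

Total landed cost: AUD 135652.76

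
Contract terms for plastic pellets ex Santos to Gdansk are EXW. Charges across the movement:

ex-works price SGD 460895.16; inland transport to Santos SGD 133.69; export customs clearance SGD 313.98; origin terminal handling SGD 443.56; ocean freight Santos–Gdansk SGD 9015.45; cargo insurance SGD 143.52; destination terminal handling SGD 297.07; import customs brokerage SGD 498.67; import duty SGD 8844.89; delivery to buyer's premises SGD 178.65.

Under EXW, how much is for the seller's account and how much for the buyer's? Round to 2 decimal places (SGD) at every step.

EXW: the seller makes goods available at their premises; the buyer bears all onward costs.
Seller's account: goods 460895.16 = 460895.16
Buyer's account: inland to port 133.69 + export clearance 313.98 + origin terminal 443.56 + freight 9015.45 + insurance 143.52 + destination terminal 297.07 + brokerage 498.67 + duty 8844.89 + delivery 178.65 = 19869.48

Seller: SGD 460895.16; buyer: SGD 19869.48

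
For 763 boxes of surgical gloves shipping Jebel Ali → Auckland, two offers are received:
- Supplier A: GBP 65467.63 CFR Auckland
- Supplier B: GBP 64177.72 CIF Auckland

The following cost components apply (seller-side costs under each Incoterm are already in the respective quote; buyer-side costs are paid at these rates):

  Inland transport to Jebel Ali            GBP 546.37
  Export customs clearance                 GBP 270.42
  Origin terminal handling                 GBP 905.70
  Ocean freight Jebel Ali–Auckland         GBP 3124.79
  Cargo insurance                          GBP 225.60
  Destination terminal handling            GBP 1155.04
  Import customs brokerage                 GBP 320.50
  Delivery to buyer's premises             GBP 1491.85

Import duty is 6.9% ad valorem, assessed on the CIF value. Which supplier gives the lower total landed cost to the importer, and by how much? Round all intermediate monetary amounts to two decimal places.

Supplier A (CFR):
CIF value = CFR price + insurance = 65467.63 + 225.60 = 65693.23
Import duty = 65693.23 × 6.9% = 4532.83
Buyer bears (A): 225.60 + 1155.04 + 320.50 + 1491.85 = 3192.99
Landed cost (A) = invoice 65467.63 + 3192.99 + duty 4532.83 = 73193.45
Supplier B (CIF):
The CIF price already equals the CIF value: 64177.72
Import duty = 64177.72 × 6.9% = 4428.26
Buyer bears (B): 1155.04 + 320.50 + 1491.85 = 2967.39
Landed cost (B) = invoice 64177.72 + 2967.39 + duty 4428.26 = 71573.37
Difference = |73193.45 − 71573.37| = 1620.08

Supplier B is cheaper by GBP 1620.08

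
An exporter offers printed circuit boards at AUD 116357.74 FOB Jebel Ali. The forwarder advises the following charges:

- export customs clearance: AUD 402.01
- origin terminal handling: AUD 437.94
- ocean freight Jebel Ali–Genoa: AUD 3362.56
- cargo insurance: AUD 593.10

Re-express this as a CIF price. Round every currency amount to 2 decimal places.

CIF price: AUD 120313.40

Not relevant to the conversion: origin terminal, export clearance — on the seller under both FOB and CIF; already in the FOB price and stays in the CIF price.
From FOB to CIF, the seller additionally bears: freight, insurance.
CIF price = 116357.74 + 3362.56 + 593.10 = 120313.40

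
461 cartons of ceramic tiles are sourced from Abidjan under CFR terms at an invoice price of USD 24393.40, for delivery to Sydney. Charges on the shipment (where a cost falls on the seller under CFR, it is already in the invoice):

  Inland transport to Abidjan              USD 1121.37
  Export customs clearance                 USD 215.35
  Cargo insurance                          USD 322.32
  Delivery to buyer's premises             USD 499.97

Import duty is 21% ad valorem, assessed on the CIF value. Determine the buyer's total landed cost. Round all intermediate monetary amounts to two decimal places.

Total landed cost: USD 30405.99

CFR: the seller pays costs through ocean freight to the destination port, but not insurance.
Already in the invoice (seller's account under CFR): inland to port, export clearance — exclude.
CIF value = CFR price + insurance = 24393.40 + 322.32 = 24715.72
Import duty = 24715.72 × 21% = 5190.30
Buyer bears: insurance 322.32 + delivery 499.97 + duty 5190.30 = 6012.59
Landed cost = invoice 24393.40 + 6012.59 = 30405.99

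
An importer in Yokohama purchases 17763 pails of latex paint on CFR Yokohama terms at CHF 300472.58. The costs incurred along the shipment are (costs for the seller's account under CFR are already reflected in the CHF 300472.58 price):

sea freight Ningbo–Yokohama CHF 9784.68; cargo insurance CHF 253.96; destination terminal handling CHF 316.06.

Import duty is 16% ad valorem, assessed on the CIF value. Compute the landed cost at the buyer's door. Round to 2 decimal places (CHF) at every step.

CFR: the seller pays costs through ocean freight to the destination port, but not insurance.
Already in the invoice (seller's account under CFR): freight — exclude.
CIF value = CFR price + insurance = 300472.58 + 253.96 = 300726.54
Import duty = 300726.54 × 16% = 48116.25
Buyer bears: insurance 253.96 + destination terminal 316.06 + duty 48116.25 = 48686.27
Landed cost = invoice 300472.58 + 48686.27 = 349158.85

Total landed cost: CHF 349158.85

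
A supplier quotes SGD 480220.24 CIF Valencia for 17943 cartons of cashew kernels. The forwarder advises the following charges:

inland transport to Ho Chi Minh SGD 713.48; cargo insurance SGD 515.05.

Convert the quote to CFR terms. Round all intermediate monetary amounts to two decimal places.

Not relevant to the conversion: inland to port — on the seller under both CIF and CFR; already in the CIF price and stays in the CFR price.
From CIF to CFR, the seller no longer bears: insurance.
CFR price = 480220.24 − 515.05 = 479705.19

CFR price: SGD 479705.19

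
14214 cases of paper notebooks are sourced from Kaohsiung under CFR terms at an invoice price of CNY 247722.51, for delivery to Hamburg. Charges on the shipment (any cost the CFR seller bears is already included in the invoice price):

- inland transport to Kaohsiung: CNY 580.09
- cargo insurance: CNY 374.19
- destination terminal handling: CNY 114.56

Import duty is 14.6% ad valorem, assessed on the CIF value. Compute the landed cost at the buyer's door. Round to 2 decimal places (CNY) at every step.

Total landed cost: CNY 284433.38

CFR: the seller pays costs through ocean freight to the destination port, but not insurance.
Already in the invoice (seller's account under CFR): inland to port — exclude.
CIF value = CFR price + insurance = 247722.51 + 374.19 = 248096.70
Import duty = 248096.70 × 14.6% = 36222.12
Buyer bears: insurance 374.19 + destination terminal 114.56 + duty 36222.12 = 36710.87
Landed cost = invoice 247722.51 + 36710.87 = 284433.38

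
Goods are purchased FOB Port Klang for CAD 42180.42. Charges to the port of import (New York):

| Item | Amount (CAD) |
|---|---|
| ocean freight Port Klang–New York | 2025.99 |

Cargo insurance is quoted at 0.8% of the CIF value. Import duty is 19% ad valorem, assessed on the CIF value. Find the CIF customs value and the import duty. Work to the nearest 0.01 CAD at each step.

Let C be the CIF value. C = FOB price + freight + 0.8% × C
C − 0.8% × C = 42180.42 + 2025.99
0.992 × C = 44206.41
C = 44206.41 / 0.992 = 44562.91
Insurance premium = 0.8% × 44562.91 = 356.50
Import duty = 44562.91 × 19% = 8466.95

CIF value: CAD 44562.91; import duty: CAD 8466.95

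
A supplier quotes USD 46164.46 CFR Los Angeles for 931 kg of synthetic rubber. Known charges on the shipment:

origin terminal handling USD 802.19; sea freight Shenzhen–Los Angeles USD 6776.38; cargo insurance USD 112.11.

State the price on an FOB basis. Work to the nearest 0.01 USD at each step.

FOB price: USD 39388.08

Not relevant to the conversion: origin terminal — on the seller under both CFR and FOB; already in the CFR price and stays in the FOB price. insurance — on the buyer under both terms; not part of either seller's price.
From CFR to FOB, the seller no longer bears: freight.
FOB price = 46164.46 − 6776.38 = 39388.08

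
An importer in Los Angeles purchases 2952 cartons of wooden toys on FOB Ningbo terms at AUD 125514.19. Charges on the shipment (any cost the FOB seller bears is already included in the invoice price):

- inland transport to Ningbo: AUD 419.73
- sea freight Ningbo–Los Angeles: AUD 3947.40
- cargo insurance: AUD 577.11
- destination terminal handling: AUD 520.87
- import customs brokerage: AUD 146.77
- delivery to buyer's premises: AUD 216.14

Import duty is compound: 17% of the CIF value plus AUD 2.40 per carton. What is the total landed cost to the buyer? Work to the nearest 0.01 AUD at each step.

FOB: the seller bears costs until goods are on board at the origin port; the buyer bears freight, insurance and all costs thereafter.
Already in the invoice (seller's account under FOB): inland to port — exclude.
CIF value = FOB price + freight + insurance = 125514.19 + 3947.40 + 577.11 = 130038.70
Ad valorem component: 130038.70 × 17% = 22106.58
Specific component: 2952 × 2.40 = 7084.80
Import duty = 22106.58 + 7084.80 = 29191.38
Buyer bears: freight 3947.40 + insurance 577.11 + destination terminal 520.87 + brokerage 146.77 + delivery 216.14 + duty 29191.38 = 34599.67
Landed cost = invoice 125514.19 + 34599.67 = 160113.86

Total landed cost: AUD 160113.86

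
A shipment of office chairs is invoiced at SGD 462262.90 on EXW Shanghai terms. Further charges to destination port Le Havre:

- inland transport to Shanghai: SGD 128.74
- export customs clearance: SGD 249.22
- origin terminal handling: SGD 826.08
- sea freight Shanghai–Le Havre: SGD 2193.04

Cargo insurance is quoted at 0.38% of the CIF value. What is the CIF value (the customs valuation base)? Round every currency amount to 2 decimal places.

CIF value: SGD 467436.24

Let C be the CIF value. C = EXW price + pre-shipment costs + freight + 0.38% × C
C − 0.38% × C = 462262.90 + 128.74 + 249.22 + 826.08 + 2193.04
0.9962 × C = 465659.98
C = 465659.98 / 0.9962 = 467436.24
Insurance premium = 0.38% × 467436.24 = 1776.26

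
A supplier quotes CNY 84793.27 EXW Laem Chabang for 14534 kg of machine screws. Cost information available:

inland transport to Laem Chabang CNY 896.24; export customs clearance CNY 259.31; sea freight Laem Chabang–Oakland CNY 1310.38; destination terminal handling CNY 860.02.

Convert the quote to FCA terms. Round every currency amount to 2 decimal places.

Not relevant to the conversion: freight, destination terminal — on the buyer under both terms; not part of either seller's price.
From EXW to FCA, the seller additionally bears: inland to port, export clearance.
FCA price = 84793.27 + 896.24 + 259.31 = 85948.82

FCA price: CNY 85948.82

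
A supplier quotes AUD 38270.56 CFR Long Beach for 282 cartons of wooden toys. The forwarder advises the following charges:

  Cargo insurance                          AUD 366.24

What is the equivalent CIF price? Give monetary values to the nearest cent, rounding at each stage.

CIF price: AUD 38636.80

From CFR to CIF, the seller additionally bears: insurance.
CIF price = 38270.56 + 366.24 = 38636.80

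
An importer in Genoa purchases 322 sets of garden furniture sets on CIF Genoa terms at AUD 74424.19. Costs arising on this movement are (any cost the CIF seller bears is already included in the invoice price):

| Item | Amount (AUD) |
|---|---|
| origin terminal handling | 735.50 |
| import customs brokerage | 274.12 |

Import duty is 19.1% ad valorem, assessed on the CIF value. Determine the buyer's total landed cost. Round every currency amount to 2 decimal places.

CIF: the seller pays costs through ocean freight and marine insurance to the destination port.
Already in the invoice (seller's account under CIF): origin terminal — exclude.
The CIF price already equals the CIF value: 74424.19
Import duty = 74424.19 × 19.1% = 14215.02
Buyer bears: brokerage 274.12 + duty 14215.02 = 14489.14
Landed cost = invoice 74424.19 + 14489.14 = 88913.33

Total landed cost: AUD 88913.33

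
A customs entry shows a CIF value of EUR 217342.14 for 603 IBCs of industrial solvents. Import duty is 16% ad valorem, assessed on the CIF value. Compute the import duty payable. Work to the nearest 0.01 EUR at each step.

Import duty: EUR 34774.74

Import duty = 217342.14 × 16% = 34774.74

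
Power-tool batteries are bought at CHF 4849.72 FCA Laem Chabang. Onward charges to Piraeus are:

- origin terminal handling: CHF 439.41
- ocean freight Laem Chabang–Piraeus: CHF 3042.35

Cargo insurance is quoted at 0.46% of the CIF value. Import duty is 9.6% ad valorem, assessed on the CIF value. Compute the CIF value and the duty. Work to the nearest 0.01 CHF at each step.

Let C be the CIF value. C = FCA price + pre-shipment costs + freight + 0.46% × C
C − 0.46% × C = 4849.72 + 439.41 + 3042.35
0.9954 × C = 8331.48
C = 8331.48 / 0.9954 = 8369.98
Insurance premium = 0.46% × 8369.98 = 38.50
Import duty = 8369.98 × 9.6% = 803.52

CIF value: CHF 8369.98; import duty: CHF 803.52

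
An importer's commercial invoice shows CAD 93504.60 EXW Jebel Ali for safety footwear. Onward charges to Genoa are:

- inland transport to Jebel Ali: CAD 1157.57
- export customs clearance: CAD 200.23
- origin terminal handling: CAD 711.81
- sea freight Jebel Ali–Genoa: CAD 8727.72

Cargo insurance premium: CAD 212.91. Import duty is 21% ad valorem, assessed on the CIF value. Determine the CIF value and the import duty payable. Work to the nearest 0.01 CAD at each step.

CIF value: CAD 104514.84; import duty: CAD 21948.12

CIF = EXW price + pre-shipment costs + freight + insurance
CIF = 93504.60 + 1157.57 + 200.23 + 711.81 + 8727.72 + 212.91 = 104514.84
Import duty = 104514.84 × 21% = 21948.12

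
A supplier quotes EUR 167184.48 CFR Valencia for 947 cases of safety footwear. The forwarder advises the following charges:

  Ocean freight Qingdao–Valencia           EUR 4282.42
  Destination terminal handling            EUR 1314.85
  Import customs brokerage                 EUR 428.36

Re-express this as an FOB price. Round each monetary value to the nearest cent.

FOB price: EUR 162902.06

Not relevant to the conversion: destination terminal, brokerage — on the buyer under both terms; not part of either seller's price.
From CFR to FOB, the seller no longer bears: freight.
FOB price = 167184.48 − 4282.42 = 162902.06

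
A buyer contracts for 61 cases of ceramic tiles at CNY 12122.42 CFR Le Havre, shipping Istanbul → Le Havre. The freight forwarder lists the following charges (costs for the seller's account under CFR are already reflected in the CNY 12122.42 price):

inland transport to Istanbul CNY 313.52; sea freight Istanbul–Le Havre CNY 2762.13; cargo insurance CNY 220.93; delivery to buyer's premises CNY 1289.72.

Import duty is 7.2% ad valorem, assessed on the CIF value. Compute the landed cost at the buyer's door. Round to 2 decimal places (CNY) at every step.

CFR: the seller pays costs through ocean freight to the destination port, but not insurance.
Already in the invoice (seller's account under CFR): inland to port, freight — exclude.
CIF value = CFR price + insurance = 12122.42 + 220.93 = 12343.35
Import duty = 12343.35 × 7.2% = 888.72
Buyer bears: insurance 220.93 + delivery 1289.72 + duty 888.72 = 2399.37
Landed cost = invoice 12122.42 + 2399.37 = 14521.79

Total landed cost: CNY 14521.79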